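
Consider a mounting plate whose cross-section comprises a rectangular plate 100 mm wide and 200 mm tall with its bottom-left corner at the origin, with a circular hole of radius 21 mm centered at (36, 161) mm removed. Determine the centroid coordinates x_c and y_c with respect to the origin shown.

x_c = 51.04 mm, y_c = 95.46 mm

plate: A = 100 × 200 = 20000.00, centroid at (50.00, 100.00).
hole: A = −π·21² = -1385.44, centroid at (36.00, 161.00).
ΣA = 18614.56 mm², ΣAx_c = 950124.08 mm³, ΣAy_c = 1776943.78 mm³.
x_c = 950124.08/18614.56 = 51.04 mm; y_c = 1776943.78/18614.56 = 95.46 mm.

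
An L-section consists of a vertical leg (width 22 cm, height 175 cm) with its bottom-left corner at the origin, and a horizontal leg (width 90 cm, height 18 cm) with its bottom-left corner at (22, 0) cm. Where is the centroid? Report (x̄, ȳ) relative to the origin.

vertical leg: A = 22 × 175 = 3850.00, centroid at (11.00, 87.50).
horizontal leg: A = 90 × 18 = 1620.00, centroid at (67.00, 9.00).
ΣA = 5470.00 cm²
ΣAx̄ = (3850.00)(11.00) + (1620.00)(67.00) = 150890.00 cm³
ΣAȳ = (3850.00)(87.50) + (1620.00)(9.00) = 351455.00 cm³
x̄ = 150890.00 / 5470.00 = 27.59 cm
ȳ = 351455.00 / 5470.00 = 64.25 cm

x̄ = 27.59 cm, ȳ = 64.25 cm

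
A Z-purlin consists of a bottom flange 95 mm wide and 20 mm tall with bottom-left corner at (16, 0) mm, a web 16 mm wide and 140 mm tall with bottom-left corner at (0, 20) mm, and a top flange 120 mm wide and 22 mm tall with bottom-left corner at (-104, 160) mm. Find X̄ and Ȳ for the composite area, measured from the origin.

X̄ = 3.31 mm, Ȳ = 99.12 mm

bottom flange: A = 95 × 20 = 1900.00, centroid at (63.50, 10.00).
web: A = 16 × 140 = 2240.00, centroid at (8.00, 90.00).
top flange: A = 120 × 22 = 2640.00, centroid at (-44.00, 171.00).
ΣA = 6780.00 mm², ΣAX̄ = 22410.00 mm³, ΣAȲ = 672040.00 mm³.
X̄ = 22410.00/6780.00 = 3.31 mm; Ȳ = 672040.00/6780.00 = 99.12 mm.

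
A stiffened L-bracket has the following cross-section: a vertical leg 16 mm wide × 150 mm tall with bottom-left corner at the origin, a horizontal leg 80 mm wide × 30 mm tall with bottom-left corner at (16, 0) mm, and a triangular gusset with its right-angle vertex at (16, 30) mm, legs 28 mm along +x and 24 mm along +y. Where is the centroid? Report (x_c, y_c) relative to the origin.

x_c = 31.56 mm, y_c = 44.54 mm

vertical leg: A = 16 × 150 = 2400.00, centroid at (8.00, 75.00).
horizontal leg: A = 80 × 30 = 2400.00, centroid at (56.00, 15.00).
gusset: A = ½·28·24 = 336.00, centroid at (25.33, 38.00).
ΣA = 5136.00 mm², ΣAx_c = 162112.00 mm³, ΣAy_c = 228768.00 mm³.
x_c = 162112.00/5136.00 = 31.56 mm; y_c = 228768.00/5136.00 = 44.54 mm.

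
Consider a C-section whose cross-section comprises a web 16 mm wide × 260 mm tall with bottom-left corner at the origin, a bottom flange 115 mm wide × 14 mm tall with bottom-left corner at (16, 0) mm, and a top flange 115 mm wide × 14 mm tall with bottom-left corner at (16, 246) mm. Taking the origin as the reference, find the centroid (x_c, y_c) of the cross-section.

x_c = 36.58 mm, y_c = 130.00 mm

Part | A | x̄ᵢ | ȳᵢ | A·x̄ᵢ | A·ȳᵢ
web | 4160.00 | 8.00 | 130.00 | 33280.00 | 540800.00
bottom flange | 1610.00 | 73.50 | 7.00 | 118335.00 | 11270.00
top flange | 1610.00 | 73.50 | 253.00 | 118335.00 | 407330.00
Σ | 7380.00 |  |  | 269950.00 | 959400.00
x_c = 269950.00 / 7380.00 = 36.58 mm
y_c = 959400.00 / 7380.00 = 130.00 mm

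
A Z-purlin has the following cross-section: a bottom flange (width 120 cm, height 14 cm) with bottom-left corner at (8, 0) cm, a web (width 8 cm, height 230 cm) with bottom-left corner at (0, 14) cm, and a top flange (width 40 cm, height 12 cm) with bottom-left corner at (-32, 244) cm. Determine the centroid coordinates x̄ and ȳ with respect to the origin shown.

bottom flange: A = 120 × 14 = 1680.00, centroid at (68.00, 7.00).
web: A = 8 × 230 = 1840.00, centroid at (4.00, 129.00).
top flange: A = 40 × 12 = 480.00, centroid at (-12.00, 250.00).
ΣA = 4000.00 cm²
ΣAx̄ = (1680.00)(68.00) + (1840.00)(4.00) + (480.00)(-12.00) = 115840.00 cm³
ΣAȳ = (1680.00)(7.00) + (1840.00)(129.00) + (480.00)(250.00) = 369120.00 cm³
x̄ = 115840.00 / 4000.00 = 28.96 cm
ȳ = 369120.00 / 4000.00 = 92.28 cm

x̄ = 28.96 cm, ȳ = 92.28 cm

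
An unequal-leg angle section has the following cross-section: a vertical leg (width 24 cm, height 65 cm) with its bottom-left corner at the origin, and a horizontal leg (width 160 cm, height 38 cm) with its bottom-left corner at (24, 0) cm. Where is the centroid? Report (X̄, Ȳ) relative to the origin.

X̄ = 85.21 cm, Ȳ = 21.76 cm

vertical leg: A = 24 × 65 = 1560.00, centroid at (12.00, 32.50).
horizontal leg: A = 160 × 38 = 6080.00, centroid at (104.00, 19.00).
ΣA = 7640.00 cm²
ΣAX̄ = (1560.00)(12.00) + (6080.00)(104.00) = 651040.00 cm³
ΣAȲ = (1560.00)(32.50) + (6080.00)(19.00) = 166220.00 cm³
X̄ = 651040.00 / 7640.00 = 85.21 cm
Ȳ = 166220.00 / 7640.00 = 21.76 cm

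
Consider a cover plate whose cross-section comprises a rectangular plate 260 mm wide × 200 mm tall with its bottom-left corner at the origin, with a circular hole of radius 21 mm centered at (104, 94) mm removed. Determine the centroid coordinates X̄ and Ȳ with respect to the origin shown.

X̄ = 130.71 mm, Ȳ = 100.16 mm

plate: A = 260 × 200 = 52000.00, centroid at (130.00, 100.00).
hole: A = −π·21² = -1385.44, centroid at (104.00, 94.00).
ΣA = 50614.56 mm²
ΣAX̄ = (52000.00)(130.00) + (-1385.44)(104.00) = 6615913.99 mm³
ΣAȲ = (52000.00)(100.00) + (-1385.44)(94.00) = 5069768.42 mm³
X̄ = 6615913.99 / 50614.56 = 130.71 mm
Ȳ = 5069768.42 / 50614.56 = 100.16 mm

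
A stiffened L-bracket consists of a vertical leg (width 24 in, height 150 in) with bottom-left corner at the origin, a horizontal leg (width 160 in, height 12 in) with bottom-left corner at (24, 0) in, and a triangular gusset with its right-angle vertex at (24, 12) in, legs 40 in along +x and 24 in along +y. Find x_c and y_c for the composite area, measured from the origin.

Part | A | x̄ᵢ | ȳᵢ | A·x̄ᵢ | A·ȳᵢ
vertical leg | 3600.00 | 12.00 | 75.00 | 43200.00 | 270000.00
horizontal leg | 1920.00 | 104.00 | 6.00 | 199680.00 | 11520.00
gusset | 480.00 | 37.33 | 20.00 | 17920.00 | 9600.00
Σ | 6000.00 |  |  | 260800.00 | 291120.00
x_c = 260800.00 / 6000.00 = 43.47 in
y_c = 291120.00 / 6000.00 = 48.52 in

x_c = 43.47 in, y_c = 48.52 in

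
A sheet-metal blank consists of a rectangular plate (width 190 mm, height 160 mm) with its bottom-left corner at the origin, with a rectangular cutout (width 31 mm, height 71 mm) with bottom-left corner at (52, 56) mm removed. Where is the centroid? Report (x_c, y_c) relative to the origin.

x_c = 97.15 mm, y_c = 79.10 mm

plate: A = 190 × 160 = 30400.00, centroid at (95.00, 80.00).
hole: A = −(31 × 71) = -2201.00, centroid at (67.50, 91.50).
ΣA = 28199.00 mm²
ΣAx_c = (30400.00)(95.00) + (-2201.00)(67.50) = 2739432.50 mm³
ΣAy_c = (30400.00)(80.00) + (-2201.00)(91.50) = 2230608.50 mm³
x_c = 2739432.50 / 28199.00 = 97.15 mm
y_c = 2230608.50 / 28199.00 = 79.10 mm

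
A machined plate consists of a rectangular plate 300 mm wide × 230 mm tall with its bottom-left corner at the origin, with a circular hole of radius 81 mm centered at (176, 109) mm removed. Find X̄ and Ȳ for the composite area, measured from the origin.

X̄ = 138.92 mm, Ȳ = 117.56 mm

plate: A = 300 × 230 = 69000.00, centroid at (150.00, 115.00).
hole: A = −π·81² = -20611.99, centroid at (176.00, 109.00).
ΣA = 48388.01 mm²
ΣAX̄ = (69000.00)(150.00) + (-20611.99)(176.00) = 6722289.87 mm³
ΣAȲ = (69000.00)(115.00) + (-20611.99)(109.00) = 5688293.16 mm³
X̄ = 6722289.87 / 48388.01 = 138.92 mm
Ȳ = 5688293.16 / 48388.01 = 117.56 mm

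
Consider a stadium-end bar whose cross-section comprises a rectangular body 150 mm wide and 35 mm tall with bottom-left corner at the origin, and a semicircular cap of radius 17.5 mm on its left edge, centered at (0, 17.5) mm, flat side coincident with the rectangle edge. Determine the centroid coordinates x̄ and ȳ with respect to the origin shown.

x̄ = 68.08 mm, ȳ = 17.50 mm

rectangular body: A = 150 × 35 = 5250.00, centroid at (75.00, 17.50).
semicircular end: A = ½π·17.5² = 481.06, centroid at (-7.43, 17.50).
ΣA = 5731.06 mm², ΣAx̄ = 390177.08 mm³, ΣAȳ = 100293.49 mm³.
x̄ = 390177.08/5731.06 = 68.08 mm; ȳ = 100293.49/5731.06 = 17.50 mm.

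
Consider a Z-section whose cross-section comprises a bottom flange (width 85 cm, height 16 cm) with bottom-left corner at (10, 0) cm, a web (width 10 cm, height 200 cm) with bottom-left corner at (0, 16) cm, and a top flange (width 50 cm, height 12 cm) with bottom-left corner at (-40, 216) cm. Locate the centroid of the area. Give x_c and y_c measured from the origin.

Part | A | x̄ᵢ | ȳᵢ | A·x̄ᵢ | A·ȳᵢ
bottom flange | 1360.00 | 52.50 | 8.00 | 71400.00 | 10880.00
web | 2000.00 | 5.00 | 116.00 | 10000.00 | 232000.00
top flange | 600.00 | -15.00 | 222.00 | -9000.00 | 133200.00
Σ | 3960.00 |  |  | 72400.00 | 376080.00
x_c = 72400.00 / 3960.00 = 18.28 cm
y_c = 376080.00 / 3960.00 = 94.97 cm

x_c = 18.28 cm, y_c = 94.97 cm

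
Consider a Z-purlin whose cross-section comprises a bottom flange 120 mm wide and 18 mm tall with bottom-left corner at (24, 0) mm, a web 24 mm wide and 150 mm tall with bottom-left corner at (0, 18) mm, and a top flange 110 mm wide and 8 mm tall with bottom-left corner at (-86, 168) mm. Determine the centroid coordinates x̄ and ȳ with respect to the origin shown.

bottom flange: A = 120 × 18 = 2160.00, centroid at (84.00, 9.00).
web: A = 24 × 150 = 3600.00, centroid at (12.00, 93.00).
top flange: A = 110 × 8 = 880.00, centroid at (-31.00, 172.00).
ΣA = 6640.00 mm², ΣAx̄ = 197360.00 mm³, ΣAȳ = 505600.00 mm³.
x̄ = 197360.00/6640.00 = 29.72 mm; ȳ = 505600.00/6640.00 = 76.14 mm.

x̄ = 29.72 mm, ȳ = 76.14 mm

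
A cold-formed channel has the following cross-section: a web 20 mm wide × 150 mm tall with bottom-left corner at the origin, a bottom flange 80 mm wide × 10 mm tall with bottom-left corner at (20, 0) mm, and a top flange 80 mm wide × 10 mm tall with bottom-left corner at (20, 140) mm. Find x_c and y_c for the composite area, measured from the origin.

web: A = 20 × 150 = 3000.00, centroid at (10.00, 75.00).
bottom flange: A = 80 × 10 = 800.00, centroid at (60.00, 5.00).
top flange: A = 80 × 10 = 800.00, centroid at (60.00, 145.00).
ΣA = 4600.00 mm²
ΣAx_c = (3000.00)(10.00) + (800.00)(60.00) + (800.00)(60.00) = 126000.00 mm³
ΣAy_c = (3000.00)(75.00) + (800.00)(5.00) + (800.00)(145.00) = 345000.00 mm³
x_c = 126000.00 / 4600.00 = 27.39 mm
y_c = 345000.00 / 4600.00 = 75.00 mm

x_c = 27.39 mm, y_c = 75.00 mm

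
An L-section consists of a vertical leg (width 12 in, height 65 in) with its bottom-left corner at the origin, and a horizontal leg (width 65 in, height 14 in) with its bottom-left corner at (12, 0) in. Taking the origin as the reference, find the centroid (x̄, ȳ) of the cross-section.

vertical leg: A = 12 × 65 = 780.00, centroid at (6.00, 32.50).
horizontal leg: A = 65 × 14 = 910.00, centroid at (44.50, 7.00).
ΣA = 1690.00 in², ΣAx̄ = 45175.00 in³, ΣAȳ = 31720.00 in³.
x̄ = 45175.00/1690.00 = 26.73 in; ȳ = 31720.00/1690.00 = 18.77 in.

x̄ = 26.73 in, ȳ = 18.77 in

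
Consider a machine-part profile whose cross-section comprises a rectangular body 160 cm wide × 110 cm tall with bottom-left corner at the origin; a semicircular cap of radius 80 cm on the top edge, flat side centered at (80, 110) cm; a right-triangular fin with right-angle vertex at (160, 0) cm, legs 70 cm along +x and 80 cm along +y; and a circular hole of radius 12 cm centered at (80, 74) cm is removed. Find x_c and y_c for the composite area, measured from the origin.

x_c = 89.64 cm, y_c = 81.88 cm

rectangular body: A = 160 × 110 = 17600.00, centroid at (80.00, 55.00).
semicircular top: A = ½π·80² = 10053.10, centroid at (80.00, 143.95).
triangular fin: A = ½·70·80 = 2800.00, centroid at (183.33, 26.67).
hole: A = −π·12² = -452.39, centroid at (80.00, 74.00).
ΣA = 30000.71 cm²
ΣAx_c = (17600.00)(80.00) + (10053.10)(80.00) + (2800.00)(183.33) + (-452.39)(80.00) = 2689389.91 cm³
ΣAy_c = (17600.00)(55.00) + (10053.10)(143.95) + (2800.00)(26.67) + (-452.39)(74.00) = 2456363.80 cm³
x_c = 2689389.91 / 30000.71 = 89.64 cm
y_c = 2456363.80 / 30000.71 = 81.88 cm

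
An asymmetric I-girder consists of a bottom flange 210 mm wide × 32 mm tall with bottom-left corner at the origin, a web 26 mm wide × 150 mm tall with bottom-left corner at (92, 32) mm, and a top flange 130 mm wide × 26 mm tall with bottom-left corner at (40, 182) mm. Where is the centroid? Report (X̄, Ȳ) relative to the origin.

X̄ = 105.00 mm, Ȳ = 84.57 mm

bottom flange: A = 210 × 32 = 6720.00, centroid at (105.00, 16.00).
web: A = 26 × 150 = 3900.00, centroid at (105.00, 107.00).
top flange: A = 130 × 26 = 3380.00, centroid at (105.00, 195.00).
ΣA = 14000.00 mm², ΣAX̄ = 1470000.00 mm³, ΣAȲ = 1183920.00 mm³.
X̄ = 1470000.00/14000.00 = 105.00 mm; Ȳ = 1183920.00/14000.00 = 84.57 mm.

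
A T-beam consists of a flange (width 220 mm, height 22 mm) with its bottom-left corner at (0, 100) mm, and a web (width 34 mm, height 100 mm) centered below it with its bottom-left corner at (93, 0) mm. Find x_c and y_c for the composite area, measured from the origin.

x_c = 110.00 mm, y_c = 85.83 mm

web: A = 34 × 100 = 3400.00, centroid at (110.00, 50.00).
flange: A = 220 × 22 = 4840.00, centroid at (110.00, 111.00).
ΣA = 8240.00 mm²
ΣAx_c = (3400.00)(110.00) + (4840.00)(110.00) = 906400.00 mm³
ΣAy_c = (3400.00)(50.00) + (4840.00)(111.00) = 707240.00 mm³
x_c = 906400.00 / 8240.00 = 110.00 mm
y_c = 707240.00 / 8240.00 = 85.83 mm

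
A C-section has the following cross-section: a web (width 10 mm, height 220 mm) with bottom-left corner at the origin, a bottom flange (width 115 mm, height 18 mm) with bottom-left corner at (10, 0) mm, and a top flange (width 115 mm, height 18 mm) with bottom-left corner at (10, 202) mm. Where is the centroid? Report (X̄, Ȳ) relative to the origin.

Part | A | x̄ᵢ | ȳᵢ | A·x̄ᵢ | A·ȳᵢ
web | 2200.00 | 5.00 | 110.00 | 11000.00 | 242000.00
bottom flange | 2070.00 | 67.50 | 9.00 | 139725.00 | 18630.00
top flange | 2070.00 | 67.50 | 211.00 | 139725.00 | 436770.00
Σ | 6340.00 |  |  | 290450.00 | 697400.00
X̄ = 290450.00 / 6340.00 = 45.81 mm
Ȳ = 697400.00 / 6340.00 = 110.00 mm

X̄ = 45.81 mm, Ȳ = 110.00 mm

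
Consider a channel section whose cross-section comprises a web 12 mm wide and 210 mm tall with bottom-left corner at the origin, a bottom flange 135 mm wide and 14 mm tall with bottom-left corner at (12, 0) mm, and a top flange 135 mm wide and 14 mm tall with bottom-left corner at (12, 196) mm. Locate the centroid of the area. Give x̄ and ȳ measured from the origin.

Part | A | x̄ᵢ | ȳᵢ | A·x̄ᵢ | A·ȳᵢ
web | 2520.00 | 6.00 | 105.00 | 15120.00 | 264600.00
bottom flange | 1890.00 | 79.50 | 7.00 | 150255.00 | 13230.00
top flange | 1890.00 | 79.50 | 203.00 | 150255.00 | 383670.00
Σ | 6300.00 |  |  | 315630.00 | 661500.00
x̄ = 315630.00 / 6300.00 = 50.10 mm
ȳ = 661500.00 / 6300.00 = 105.00 mm

x̄ = 50.10 mm, ȳ = 105.00 mm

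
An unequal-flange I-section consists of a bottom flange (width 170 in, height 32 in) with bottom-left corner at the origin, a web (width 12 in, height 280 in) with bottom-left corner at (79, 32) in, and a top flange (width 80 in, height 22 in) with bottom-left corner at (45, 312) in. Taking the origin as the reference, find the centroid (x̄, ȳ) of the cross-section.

Part | A | x̄ᵢ | ȳᵢ | A·x̄ᵢ | A·ȳᵢ
bottom flange | 5440.00 | 85.00 | 16.00 | 462400.00 | 87040.00
web | 3360.00 | 85.00 | 172.00 | 285600.00 | 577920.00
top flange | 1760.00 | 85.00 | 323.00 | 149600.00 | 568480.00
Σ | 10560.00 |  |  | 897600.00 | 1233440.00
x̄ = 897600.00 / 10560.00 = 85.00 in
ȳ = 1233440.00 / 10560.00 = 116.80 in

x̄ = 85.00 in, ȳ = 116.80 in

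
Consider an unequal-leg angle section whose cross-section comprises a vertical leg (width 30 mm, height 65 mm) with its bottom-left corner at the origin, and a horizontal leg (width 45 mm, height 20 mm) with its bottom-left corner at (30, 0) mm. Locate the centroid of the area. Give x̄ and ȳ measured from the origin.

Part | A | x̄ᵢ | ȳᵢ | A·x̄ᵢ | A·ȳᵢ
vertical leg | 1950.00 | 15.00 | 32.50 | 29250.00 | 63375.00
horizontal leg | 900.00 | 52.50 | 10.00 | 47250.00 | 9000.00
Σ | 2850.00 |  |  | 76500.00 | 72375.00
x̄ = 76500.00 / 2850.00 = 26.84 mm
ȳ = 72375.00 / 2850.00 = 25.39 mm

x̄ = 26.84 mm, ȳ = 25.39 mm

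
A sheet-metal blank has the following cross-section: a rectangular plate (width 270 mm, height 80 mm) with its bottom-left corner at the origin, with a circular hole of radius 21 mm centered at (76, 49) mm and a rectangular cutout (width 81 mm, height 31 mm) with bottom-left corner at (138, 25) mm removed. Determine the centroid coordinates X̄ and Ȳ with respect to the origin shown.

X̄ = 133.45 mm, Ȳ = 39.22 mm

plate: A = 270 × 80 = 21600.00, centroid at (135.00, 40.00).
hole 1: A = −π·21² = -1385.44, centroid at (76.00, 49.00).
hole 2: A = −(81 × 31) = -2511.00, centroid at (178.50, 40.50).
ΣA = 17703.56 mm²
ΣAX̄ = (21600.00)(135.00) + (-1385.44)(76.00) + (-2511.00)(178.50) = 2362492.88 mm³
ΣAȲ = (21600.00)(40.00) + (-1385.44)(49.00) + (-2511.00)(40.50) = 694417.82 mm³
X̄ = 2362492.88 / 17703.56 = 133.45 mm
Ȳ = 694417.82 / 17703.56 = 39.22 mm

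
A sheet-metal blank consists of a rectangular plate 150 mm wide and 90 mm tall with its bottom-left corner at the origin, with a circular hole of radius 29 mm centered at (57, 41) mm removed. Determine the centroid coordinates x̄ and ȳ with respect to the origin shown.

Part | A | x̄ᵢ | ȳᵢ | A·x̄ᵢ | A·ȳᵢ
plate | 13500.00 | 75.00 | 45.00 | 1012500.00 | 607500.00
hole | -2642.08 | 57.00 | 41.00 | -150598.53 | -108325.26
Σ | 10857.92 |  |  | 861901.47 | 499174.74
x̄ = 861901.47 / 10857.92 = 79.38 mm
ȳ = 499174.74 / 10857.92 = 45.97 mm

x̄ = 79.38 mm, ȳ = 45.97 mm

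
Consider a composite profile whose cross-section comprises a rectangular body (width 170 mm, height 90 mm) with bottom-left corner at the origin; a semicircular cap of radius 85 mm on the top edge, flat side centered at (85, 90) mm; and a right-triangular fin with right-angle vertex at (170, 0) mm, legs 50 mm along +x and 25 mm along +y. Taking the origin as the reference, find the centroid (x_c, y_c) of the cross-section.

Part | A | x̄ᵢ | ȳᵢ | A·x̄ᵢ | A·ȳᵢ
rectangular body | 15300.00 | 85.00 | 45.00 | 1300500.00 | 688500.00
semicircular top | 11349.00 | 85.00 | 126.08 | 964665.29 | 1430826.98
triangular fin | 625.00 | 186.67 | 8.33 | 116666.67 | 5208.33
Σ | 27274.00 |  |  | 2381831.96 | 2124535.31
x_c = 2381831.96 / 27274.00 = 87.33 mm
y_c = 2124535.31 / 27274.00 = 77.90 mm

x_c = 87.33 mm, y_c = 77.90 mm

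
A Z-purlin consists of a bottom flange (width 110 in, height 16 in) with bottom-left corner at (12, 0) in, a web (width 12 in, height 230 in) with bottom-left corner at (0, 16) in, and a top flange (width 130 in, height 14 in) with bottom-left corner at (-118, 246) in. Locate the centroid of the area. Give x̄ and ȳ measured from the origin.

bottom flange: A = 110 × 16 = 1760.00, centroid at (67.00, 8.00).
web: A = 12 × 230 = 2760.00, centroid at (6.00, 131.00).
top flange: A = 130 × 14 = 1820.00, centroid at (-53.00, 253.00).
ΣA = 6340.00 in², ΣAx̄ = 38020.00 in³, ΣAȳ = 836100.00 in³.
x̄ = 38020.00/6340.00 = 6.00 in; ȳ = 836100.00/6340.00 = 131.88 in.

x̄ = 6.00 in, ȳ = 131.88 in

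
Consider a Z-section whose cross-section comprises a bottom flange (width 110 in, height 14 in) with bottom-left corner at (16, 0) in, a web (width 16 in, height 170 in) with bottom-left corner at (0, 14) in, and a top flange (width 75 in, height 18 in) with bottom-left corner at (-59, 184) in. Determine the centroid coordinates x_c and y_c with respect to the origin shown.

x_c = 18.20 in, y_c = 96.37 in

Part | A | x̄ᵢ | ȳᵢ | A·x̄ᵢ | A·ȳᵢ
bottom flange | 1540.00 | 71.00 | 7.00 | 109340.00 | 10780.00
web | 2720.00 | 8.00 | 99.00 | 21760.00 | 269280.00
top flange | 1350.00 | -21.50 | 193.00 | -29025.00 | 260550.00
Σ | 5610.00 |  |  | 102075.00 | 540610.00
x_c = 102075.00 / 5610.00 = 18.20 in
y_c = 540610.00 / 5610.00 = 96.37 in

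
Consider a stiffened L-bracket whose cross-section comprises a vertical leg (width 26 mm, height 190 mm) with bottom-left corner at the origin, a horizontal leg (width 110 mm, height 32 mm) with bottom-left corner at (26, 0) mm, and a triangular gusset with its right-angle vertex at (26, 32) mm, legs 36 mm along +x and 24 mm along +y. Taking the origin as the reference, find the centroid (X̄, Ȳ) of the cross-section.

vertical leg: A = 26 × 190 = 4940.00, centroid at (13.00, 95.00).
horizontal leg: A = 110 × 32 = 3520.00, centroid at (81.00, 16.00).
gusset: A = ½·36·24 = 432.00, centroid at (38.00, 40.00).
ΣA = 8892.00 mm²
ΣAX̄ = (4940.00)(13.00) + (3520.00)(81.00) + (432.00)(38.00) = 365756.00 mm³
ΣAȲ = (4940.00)(95.00) + (3520.00)(16.00) + (432.00)(40.00) = 542900.00 mm³
X̄ = 365756.00 / 8892.00 = 41.13 mm
Ȳ = 542900.00 / 8892.00 = 61.05 mm

X̄ = 41.13 mm, Ȳ = 61.05 mm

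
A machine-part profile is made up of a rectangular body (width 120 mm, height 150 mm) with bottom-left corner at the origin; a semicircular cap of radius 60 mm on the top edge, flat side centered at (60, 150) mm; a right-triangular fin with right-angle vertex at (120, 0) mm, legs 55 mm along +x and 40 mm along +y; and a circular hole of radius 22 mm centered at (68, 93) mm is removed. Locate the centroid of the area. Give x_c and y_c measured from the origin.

x_c = 63.19 mm, y_c = 95.35 mm

rectangular body: A = 120 × 150 = 18000.00, centroid at (60.00, 75.00).
semicircular top: A = ½π·60² = 5654.87, centroid at (60.00, 175.46).
triangular fin: A = ½·55·40 = 1100.00, centroid at (138.33, 13.33).
hole: A = −π·22² = -1520.53, centroid at (68.00, 93.00).
ΣA = 23234.34 mm², ΣAx_c = 1468062.58 mm³, ΣAy_c = 2215487.31 mm³.
x_c = 1468062.58/23234.34 = 63.19 mm; y_c = 2215487.31/23234.34 = 95.35 mm.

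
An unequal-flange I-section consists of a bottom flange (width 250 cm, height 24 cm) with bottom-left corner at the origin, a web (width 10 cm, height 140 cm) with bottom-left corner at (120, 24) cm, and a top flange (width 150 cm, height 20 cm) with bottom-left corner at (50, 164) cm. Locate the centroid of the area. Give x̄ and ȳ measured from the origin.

x̄ = 125.00 cm, ȳ = 69.77 cm

bottom flange: A = 250 × 24 = 6000.00, centroid at (125.00, 12.00).
web: A = 10 × 140 = 1400.00, centroid at (125.00, 94.00).
top flange: A = 150 × 20 = 3000.00, centroid at (125.00, 174.00).
ΣA = 10400.00 cm², ΣAx̄ = 1300000.00 cm³, ΣAȳ = 725600.00 cm³.
x̄ = 1300000.00/10400.00 = 125.00 cm; ȳ = 725600.00/10400.00 = 69.77 cm.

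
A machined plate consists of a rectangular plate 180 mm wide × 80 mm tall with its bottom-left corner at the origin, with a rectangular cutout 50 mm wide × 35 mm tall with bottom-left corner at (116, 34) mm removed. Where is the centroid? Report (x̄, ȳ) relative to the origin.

x̄ = 82.94 mm, ȳ = 38.41 mm

plate: A = 180 × 80 = 14400.00, centroid at (90.00, 40.00).
hole: A = −(50 × 35) = -1750.00, centroid at (141.00, 51.50).
ΣA = 12650.00 mm²
ΣAx̄ = (14400.00)(90.00) + (-1750.00)(141.00) = 1049250.00 mm³
ΣAȳ = (14400.00)(40.00) + (-1750.00)(51.50) = 485875.00 mm³
x̄ = 1049250.00 / 12650.00 = 82.94 mm
ȳ = 485875.00 / 12650.00 = 38.41 mm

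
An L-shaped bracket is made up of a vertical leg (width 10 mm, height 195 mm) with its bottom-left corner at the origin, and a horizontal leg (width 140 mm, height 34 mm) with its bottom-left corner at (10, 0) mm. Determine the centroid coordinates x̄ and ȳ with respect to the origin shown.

x̄ = 58.20 mm, ȳ = 40.39 mm

vertical leg: A = 10 × 195 = 1950.00, centroid at (5.00, 97.50).
horizontal leg: A = 140 × 34 = 4760.00, centroid at (80.00, 17.00).
ΣA = 6710.00 mm²
ΣAx̄ = (1950.00)(5.00) + (4760.00)(80.00) = 390550.00 mm³
ΣAȳ = (1950.00)(97.50) + (4760.00)(17.00) = 271045.00 mm³
x̄ = 390550.00 / 6710.00 = 58.20 mm
ȳ = 271045.00 / 6710.00 = 40.39 mm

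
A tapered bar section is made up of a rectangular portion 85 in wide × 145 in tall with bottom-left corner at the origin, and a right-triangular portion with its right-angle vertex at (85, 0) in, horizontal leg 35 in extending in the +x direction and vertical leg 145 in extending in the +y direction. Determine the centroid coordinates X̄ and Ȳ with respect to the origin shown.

rectangular portion: A = 85 × 145 = 12325.00, centroid at (42.50, 72.50).
triangular portion: A = ½·35·145 = 2537.50, centroid at (96.67, 48.33).
ΣA = 14862.50 in²
ΣAX̄ = (12325.00)(42.50) + (2537.50)(96.67) = 769104.17 in³
ΣAȲ = (12325.00)(72.50) + (2537.50)(48.33) = 1016208.33 in³
X̄ = 769104.17 / 14862.50 = 51.75 in
Ȳ = 1016208.33 / 14862.50 = 68.37 in

X̄ = 51.75 in, Ȳ = 68.37 in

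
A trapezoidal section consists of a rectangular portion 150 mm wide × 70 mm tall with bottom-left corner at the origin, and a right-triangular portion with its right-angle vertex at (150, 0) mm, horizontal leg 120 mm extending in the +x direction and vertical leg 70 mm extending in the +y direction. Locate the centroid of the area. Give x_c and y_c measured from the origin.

rectangular portion: A = 150 × 70 = 10500.00, centroid at (75.00, 35.00).
triangular portion: A = ½·120·70 = 4200.00, centroid at (190.00, 23.33).
ΣA = 14700.00 mm², ΣAx_c = 1585500.00 mm³, ΣAy_c = 465500.00 mm³.
x_c = 1585500.00/14700.00 = 107.86 mm; y_c = 465500.00/14700.00 = 31.67 mm.

x_c = 107.86 mm, y_c = 31.67 mm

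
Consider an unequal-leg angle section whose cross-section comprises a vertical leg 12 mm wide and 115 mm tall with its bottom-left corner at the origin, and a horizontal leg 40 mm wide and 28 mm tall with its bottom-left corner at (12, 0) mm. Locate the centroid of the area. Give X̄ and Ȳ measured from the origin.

X̄ = 17.65 mm, Ȳ = 38.01 mm

vertical leg: A = 12 × 115 = 1380.00, centroid at (6.00, 57.50).
horizontal leg: A = 40 × 28 = 1120.00, centroid at (32.00, 14.00).
ΣA = 2500.00 mm²
ΣAX̄ = (1380.00)(6.00) + (1120.00)(32.00) = 44120.00 mm³
ΣAȲ = (1380.00)(57.50) + (1120.00)(14.00) = 95030.00 mm³
X̄ = 44120.00 / 2500.00 = 17.65 mm
Ȳ = 95030.00 / 2500.00 = 38.01 mm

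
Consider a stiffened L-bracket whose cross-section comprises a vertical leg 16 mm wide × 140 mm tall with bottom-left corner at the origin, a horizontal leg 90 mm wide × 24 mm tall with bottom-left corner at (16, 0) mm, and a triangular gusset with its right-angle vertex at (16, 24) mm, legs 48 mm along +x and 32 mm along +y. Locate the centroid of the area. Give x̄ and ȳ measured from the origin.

x̄ = 33.72 mm, ȳ = 40.51 mm

Part | A | x̄ᵢ | ȳᵢ | A·x̄ᵢ | A·ȳᵢ
vertical leg | 2240.00 | 8.00 | 70.00 | 17920.00 | 156800.00
horizontal leg | 2160.00 | 61.00 | 12.00 | 131760.00 | 25920.00
gusset | 768.00 | 32.00 | 34.67 | 24576.00 | 26624.00
Σ | 5168.00 |  |  | 174256.00 | 209344.00
x̄ = 174256.00 / 5168.00 = 33.72 mm
ȳ = 209344.00 / 5168.00 = 40.51 mm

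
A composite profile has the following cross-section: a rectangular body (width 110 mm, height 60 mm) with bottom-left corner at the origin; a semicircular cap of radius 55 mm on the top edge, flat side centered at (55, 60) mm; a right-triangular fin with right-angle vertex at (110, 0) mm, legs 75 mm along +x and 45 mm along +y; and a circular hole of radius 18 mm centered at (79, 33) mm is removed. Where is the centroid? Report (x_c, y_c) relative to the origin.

x_c = 64.20 mm, y_c = 48.73 mm

rectangular body: A = 110 × 60 = 6600.00, centroid at (55.00, 30.00).
semicircular top: A = ½π·55² = 4751.66, centroid at (55.00, 83.34).
triangular fin: A = ½·75·45 = 1687.50, centroid at (135.00, 15.00).
hole: A = −π·18² = -1017.88, centroid at (79.00, 33.00).
ΣA = 12021.28 mm²
ΣAx_c = (6600.00)(55.00) + (4751.66)(55.00) + (1687.50)(135.00) + (-1017.88)(79.00) = 771741.53 mm³
ΣAy_c = (6600.00)(30.00) + (4751.66)(83.34) + (1687.50)(15.00) + (-1017.88)(33.00) = 585738.79 mm³
x_c = 771741.53 / 12021.28 = 64.20 mm
y_c = 585738.79 / 12021.28 = 48.73 mm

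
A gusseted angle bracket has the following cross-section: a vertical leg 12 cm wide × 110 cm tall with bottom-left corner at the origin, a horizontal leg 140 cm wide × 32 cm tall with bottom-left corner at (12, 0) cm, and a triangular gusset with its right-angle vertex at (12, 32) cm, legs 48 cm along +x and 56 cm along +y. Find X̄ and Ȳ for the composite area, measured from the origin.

vertical leg: A = 12 × 110 = 1320.00, centroid at (6.00, 55.00).
horizontal leg: A = 140 × 32 = 4480.00, centroid at (82.00, 16.00).
gusset: A = ½·48·56 = 1344.00, centroid at (28.00, 50.67).
ΣA = 7144.00 cm²
ΣAX̄ = (1320.00)(6.00) + (4480.00)(82.00) + (1344.00)(28.00) = 412912.00 cm³
ΣAȲ = (1320.00)(55.00) + (4480.00)(16.00) + (1344.00)(50.67) = 212376.00 cm³
X̄ = 412912.00 / 7144.00 = 57.80 cm
Ȳ = 212376.00 / 7144.00 = 29.73 cm

X̄ = 57.80 cm, Ȳ = 29.73 cm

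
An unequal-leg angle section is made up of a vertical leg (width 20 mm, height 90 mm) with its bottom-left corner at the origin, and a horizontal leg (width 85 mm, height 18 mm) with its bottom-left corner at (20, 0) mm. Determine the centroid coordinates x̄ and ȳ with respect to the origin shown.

Part | A | x̄ᵢ | ȳᵢ | A·x̄ᵢ | A·ȳᵢ
vertical leg | 1800.00 | 10.00 | 45.00 | 18000.00 | 81000.00
horizontal leg | 1530.00 | 62.50 | 9.00 | 95625.00 | 13770.00
Σ | 3330.00 |  |  | 113625.00 | 94770.00
x̄ = 113625.00 / 3330.00 = 34.12 mm
ȳ = 94770.00 / 3330.00 = 28.46 mm

x̄ = 34.12 mm, ȳ = 28.46 mm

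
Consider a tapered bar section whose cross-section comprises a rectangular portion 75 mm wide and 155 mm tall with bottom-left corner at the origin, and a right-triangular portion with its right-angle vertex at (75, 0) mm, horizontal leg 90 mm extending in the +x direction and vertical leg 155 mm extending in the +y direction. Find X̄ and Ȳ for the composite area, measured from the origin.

X̄ = 62.81 mm, Ȳ = 67.81 mm

rectangular portion: A = 75 × 155 = 11625.00, centroid at (37.50, 77.50).
triangular portion: A = ½·90·155 = 6975.00, centroid at (105.00, 51.67).
ΣA = 18600.00 mm²
ΣAX̄ = (11625.00)(37.50) + (6975.00)(105.00) = 1168312.50 mm³
ΣAȲ = (11625.00)(77.50) + (6975.00)(51.67) = 1261312.50 mm³
X̄ = 1168312.50 / 18600.00 = 62.81 mm
Ȳ = 1261312.50 / 18600.00 = 67.81 mm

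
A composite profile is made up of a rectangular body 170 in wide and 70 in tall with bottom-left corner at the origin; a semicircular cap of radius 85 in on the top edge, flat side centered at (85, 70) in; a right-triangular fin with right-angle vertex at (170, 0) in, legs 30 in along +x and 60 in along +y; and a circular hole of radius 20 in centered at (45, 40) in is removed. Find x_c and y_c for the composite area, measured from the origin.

Part | A | x̄ᵢ | ȳᵢ | A·x̄ᵢ | A·ȳᵢ
rectangular body | 11900.00 | 85.00 | 35.00 | 1011500.00 | 416500.00
semicircular top | 11349.00 | 85.00 | 106.08 | 964665.29 | 1203846.91
triangular fin | 900.00 | 180.00 | 20.00 | 162000.00 | 18000.00
hole | -1256.64 | 45.00 | 40.00 | -56548.67 | -50265.48
Σ | 22892.37 |  |  | 2081616.63 | 1588081.43
x_c = 2081616.63 / 22892.37 = 90.93 in
y_c = 1588081.43 / 22892.37 = 69.37 in

x_c = 90.93 in, y_c = 69.37 in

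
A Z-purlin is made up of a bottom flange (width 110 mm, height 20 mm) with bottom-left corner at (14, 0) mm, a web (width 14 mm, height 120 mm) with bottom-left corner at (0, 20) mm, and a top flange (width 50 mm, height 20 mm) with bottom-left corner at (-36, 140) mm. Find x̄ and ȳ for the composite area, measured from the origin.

x̄ = 31.26 mm, ȳ = 62.79 mm

bottom flange: A = 110 × 20 = 2200.00, centroid at (69.00, 10.00).
web: A = 14 × 120 = 1680.00, centroid at (7.00, 80.00).
top flange: A = 50 × 20 = 1000.00, centroid at (-11.00, 150.00).
ΣA = 4880.00 mm², ΣAx̄ = 152560.00 mm³, ΣAȳ = 306400.00 mm³.
x̄ = 152560.00/4880.00 = 31.26 mm; ȳ = 306400.00/4880.00 = 62.79 mm.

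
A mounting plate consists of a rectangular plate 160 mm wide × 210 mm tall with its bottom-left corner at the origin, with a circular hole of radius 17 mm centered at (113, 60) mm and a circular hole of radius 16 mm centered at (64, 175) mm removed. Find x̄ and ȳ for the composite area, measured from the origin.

plate: A = 160 × 210 = 33600.00, centroid at (80.00, 105.00).
hole 1: A = −π·17² = -907.92, centroid at (113.00, 60.00).
hole 2: A = −π·16² = -804.25, centroid at (64.00, 175.00).
ΣA = 31887.83 mm², ΣAx̄ = 2533933.15 mm³, ΣAȳ = 3332781.43 mm³.
x̄ = 2533933.15/31887.83 = 79.46 mm; ȳ = 3332781.43/31887.83 = 104.52 mm.

x̄ = 79.46 mm, ȳ = 104.52 mm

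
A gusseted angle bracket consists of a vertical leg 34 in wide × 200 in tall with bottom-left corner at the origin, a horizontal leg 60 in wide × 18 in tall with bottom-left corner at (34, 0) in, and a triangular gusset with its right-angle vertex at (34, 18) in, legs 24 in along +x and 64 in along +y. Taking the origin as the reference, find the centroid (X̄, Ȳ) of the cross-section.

X̄ = 25.09 in, Ȳ = 83.25 in

vertical leg: A = 34 × 200 = 6800.00, centroid at (17.00, 100.00).
horizontal leg: A = 60 × 18 = 1080.00, centroid at (64.00, 9.00).
gusset: A = ½·24·64 = 768.00, centroid at (42.00, 39.33).
ΣA = 8648.00 in²
ΣAX̄ = (6800.00)(17.00) + (1080.00)(64.00) + (768.00)(42.00) = 216976.00 in³
ΣAȲ = (6800.00)(100.00) + (1080.00)(9.00) + (768.00)(39.33) = 719928.00 in³
X̄ = 216976.00 / 8648.00 = 25.09 in
Ȳ = 719928.00 / 8648.00 = 83.25 in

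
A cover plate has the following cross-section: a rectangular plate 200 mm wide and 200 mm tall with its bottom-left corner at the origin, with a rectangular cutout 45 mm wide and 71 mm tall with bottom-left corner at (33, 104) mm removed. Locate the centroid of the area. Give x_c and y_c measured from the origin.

plate: A = 200 × 200 = 40000.00, centroid at (100.00, 100.00).
hole: A = −(45 × 71) = -3195.00, centroid at (55.50, 139.50).
ΣA = 36805.00 mm², ΣAx_c = 3822677.50 mm³, ΣAy_c = 3554297.50 mm³.
x_c = 3822677.50/36805.00 = 103.86 mm; y_c = 3554297.50/36805.00 = 96.57 mm.

x_c = 103.86 mm, y_c = 96.57 mm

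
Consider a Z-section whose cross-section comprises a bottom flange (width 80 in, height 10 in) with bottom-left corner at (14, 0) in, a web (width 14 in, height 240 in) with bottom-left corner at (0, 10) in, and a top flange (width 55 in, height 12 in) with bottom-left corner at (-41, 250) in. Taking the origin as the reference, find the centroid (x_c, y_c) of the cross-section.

x_c = 11.99 in, y_c = 126.51 in

bottom flange: A = 80 × 10 = 800.00, centroid at (54.00, 5.00).
web: A = 14 × 240 = 3360.00, centroid at (7.00, 130.00).
top flange: A = 55 × 12 = 660.00, centroid at (-13.50, 256.00).
ΣA = 4820.00 in²
ΣAx_c = (800.00)(54.00) + (3360.00)(7.00) + (660.00)(-13.50) = 57810.00 in³
ΣAy_c = (800.00)(5.00) + (3360.00)(130.00) + (660.00)(256.00) = 609760.00 in³
x_c = 57810.00 / 4820.00 = 11.99 in
y_c = 609760.00 / 4820.00 = 126.51 in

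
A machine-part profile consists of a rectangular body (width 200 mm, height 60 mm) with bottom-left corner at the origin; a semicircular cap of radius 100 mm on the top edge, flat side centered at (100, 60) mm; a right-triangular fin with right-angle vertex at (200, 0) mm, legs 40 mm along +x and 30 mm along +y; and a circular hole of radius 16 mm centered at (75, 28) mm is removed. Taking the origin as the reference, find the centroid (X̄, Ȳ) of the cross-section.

X̄ = 103.20 mm, Ȳ = 70.99 mm

Part | A | x̄ᵢ | ȳᵢ | A·x̄ᵢ | A·ȳᵢ
rectangular body | 12000.00 | 100.00 | 30.00 | 1200000.00 | 360000.00
semicircular top | 15707.96 | 100.00 | 102.44 | 1570796.33 | 1609144.46
triangular fin | 600.00 | 213.33 | 10.00 | 128000.00 | 6000.00
hole | -804.25 | 75.00 | 28.00 | -60318.58 | -22518.94
Σ | 27503.72 |  |  | 2838477.75 | 1952625.53
X̄ = 2838477.75 / 27503.72 = 103.20 mm
Ȳ = 1952625.53 / 27503.72 = 70.99 mm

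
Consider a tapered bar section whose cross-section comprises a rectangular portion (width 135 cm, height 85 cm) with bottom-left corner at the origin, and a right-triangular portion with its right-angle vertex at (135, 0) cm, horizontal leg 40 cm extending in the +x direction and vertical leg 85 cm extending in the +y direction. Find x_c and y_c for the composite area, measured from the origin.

x_c = 77.93 cm, y_c = 40.67 cm

rectangular portion: A = 135 × 85 = 11475.00, centroid at (67.50, 42.50).
triangular portion: A = ½·40·85 = 1700.00, centroid at (148.33, 28.33).
ΣA = 13175.00 cm², ΣAx_c = 1026729.17 cm³, ΣAy_c = 535854.17 cm³.
x_c = 1026729.17/13175.00 = 77.93 cm; y_c = 535854.17/13175.00 = 40.67 cm.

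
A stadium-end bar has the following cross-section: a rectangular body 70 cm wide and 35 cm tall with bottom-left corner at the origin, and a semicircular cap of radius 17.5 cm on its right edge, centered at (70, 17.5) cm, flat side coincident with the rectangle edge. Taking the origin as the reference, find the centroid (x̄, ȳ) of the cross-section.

rectangular body: A = 70 × 35 = 2450.00, centroid at (35.00, 17.50).
semicircular end: A = ½π·17.5² = 481.06, centroid at (77.43, 17.50).
ΣA = 2931.06 cm²
ΣAx̄ = (2450.00)(35.00) + (481.06)(77.43) = 122996.86 cm³
ΣAȳ = (2450.00)(17.50) + (481.06)(17.50) = 51293.49 cm³
x̄ = 122996.86 / 2931.06 = 41.96 cm
ȳ = 51293.49 / 2931.06 = 17.50 cm

x̄ = 41.96 cm, ȳ = 17.50 cm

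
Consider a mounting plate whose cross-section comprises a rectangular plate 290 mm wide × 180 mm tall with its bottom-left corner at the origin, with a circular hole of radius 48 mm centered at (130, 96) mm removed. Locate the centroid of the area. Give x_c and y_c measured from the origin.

plate: A = 290 × 180 = 52200.00, centroid at (145.00, 90.00).
hole: A = −π·48² = -7238.23, centroid at (130.00, 96.00).
ΣA = 44961.77 mm²
ΣAx_c = (52200.00)(145.00) + (-7238.23)(130.00) = 6628030.17 mm³
ΣAy_c = (52200.00)(90.00) + (-7238.23)(96.00) = 4003129.97 mm³
x_c = 6628030.17 / 44961.77 = 147.41 mm
y_c = 4003129.97 / 44961.77 = 89.03 mm

x_c = 147.41 mm, y_c = 89.03 mm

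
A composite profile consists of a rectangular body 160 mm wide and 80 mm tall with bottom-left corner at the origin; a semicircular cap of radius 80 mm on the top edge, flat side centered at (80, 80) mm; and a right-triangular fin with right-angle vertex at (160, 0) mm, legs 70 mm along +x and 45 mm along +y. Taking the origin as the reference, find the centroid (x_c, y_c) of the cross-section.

rectangular body: A = 160 × 80 = 12800.00, centroid at (80.00, 40.00).
semicircular top: A = ½π·80² = 10053.10, centroid at (80.00, 113.95).
triangular fin: A = ½·70·45 = 1575.00, centroid at (183.33, 15.00).
ΣA = 24428.10 mm², ΣAx_c = 2116997.72 mm³, ΣAy_c = 1681206.05 mm³.
x_c = 2116997.72/24428.10 = 86.66 mm; y_c = 1681206.05/24428.10 = 68.82 mm.

x_c = 86.66 mm, y_c = 68.82 mm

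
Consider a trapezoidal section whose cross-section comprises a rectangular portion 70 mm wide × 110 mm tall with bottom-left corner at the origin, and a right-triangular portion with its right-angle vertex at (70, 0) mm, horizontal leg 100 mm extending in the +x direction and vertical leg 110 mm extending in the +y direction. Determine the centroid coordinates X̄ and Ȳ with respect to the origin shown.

rectangular portion: A = 70 × 110 = 7700.00, centroid at (35.00, 55.00).
triangular portion: A = ½·100·110 = 5500.00, centroid at (103.33, 36.67).
ΣA = 13200.00 mm², ΣAX̄ = 837833.33 mm³, ΣAȲ = 625166.67 mm³.
X̄ = 837833.33/13200.00 = 63.47 mm; Ȳ = 625166.67/13200.00 = 47.36 mm.

X̄ = 63.47 mm, Ȳ = 47.36 mm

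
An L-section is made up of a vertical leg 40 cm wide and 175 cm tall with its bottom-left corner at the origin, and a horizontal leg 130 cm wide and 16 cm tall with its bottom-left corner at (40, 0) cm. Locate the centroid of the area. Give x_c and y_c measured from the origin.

x_c = 39.47 cm, y_c = 69.29 cm

vertical leg: A = 40 × 175 = 7000.00, centroid at (20.00, 87.50).
horizontal leg: A = 130 × 16 = 2080.00, centroid at (105.00, 8.00).
ΣA = 9080.00 cm², ΣAx_c = 358400.00 cm³, ΣAy_c = 629140.00 cm³.
x_c = 358400.00/9080.00 = 39.47 cm; y_c = 629140.00/9080.00 = 69.29 cm.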